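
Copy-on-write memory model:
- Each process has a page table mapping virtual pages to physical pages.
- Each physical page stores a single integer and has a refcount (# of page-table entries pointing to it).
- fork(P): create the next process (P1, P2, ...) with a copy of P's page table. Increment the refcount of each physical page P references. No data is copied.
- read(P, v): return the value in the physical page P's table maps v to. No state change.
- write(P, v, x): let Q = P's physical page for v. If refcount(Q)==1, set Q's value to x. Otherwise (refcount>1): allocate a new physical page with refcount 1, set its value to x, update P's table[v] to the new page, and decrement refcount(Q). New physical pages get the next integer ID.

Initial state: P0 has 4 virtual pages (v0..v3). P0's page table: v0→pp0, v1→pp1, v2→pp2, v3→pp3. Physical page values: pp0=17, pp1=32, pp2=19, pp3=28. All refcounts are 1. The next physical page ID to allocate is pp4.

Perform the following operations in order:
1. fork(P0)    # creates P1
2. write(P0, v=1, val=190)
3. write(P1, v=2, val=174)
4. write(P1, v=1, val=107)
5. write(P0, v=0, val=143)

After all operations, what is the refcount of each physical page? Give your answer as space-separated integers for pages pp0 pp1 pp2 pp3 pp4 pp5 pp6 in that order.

Op 1: fork(P0) -> P1. 4 ppages; refcounts: pp0:2 pp1:2 pp2:2 pp3:2
Op 2: write(P0, v1, 190). refcount(pp1)=2>1 -> COPY to pp4. 5 ppages; refcounts: pp0:2 pp1:1 pp2:2 pp3:2 pp4:1
Op 3: write(P1, v2, 174). refcount(pp2)=2>1 -> COPY to pp5. 6 ppages; refcounts: pp0:2 pp1:1 pp2:1 pp3:2 pp4:1 pp5:1
Op 4: write(P1, v1, 107). refcount(pp1)=1 -> write in place. 6 ppages; refcounts: pp0:2 pp1:1 pp2:1 pp3:2 pp4:1 pp5:1
Op 5: write(P0, v0, 143). refcount(pp0)=2>1 -> COPY to pp6. 7 ppages; refcounts: pp0:1 pp1:1 pp2:1 pp3:2 pp4:1 pp5:1 pp6:1

Answer: 1 1 1 2 1 1 1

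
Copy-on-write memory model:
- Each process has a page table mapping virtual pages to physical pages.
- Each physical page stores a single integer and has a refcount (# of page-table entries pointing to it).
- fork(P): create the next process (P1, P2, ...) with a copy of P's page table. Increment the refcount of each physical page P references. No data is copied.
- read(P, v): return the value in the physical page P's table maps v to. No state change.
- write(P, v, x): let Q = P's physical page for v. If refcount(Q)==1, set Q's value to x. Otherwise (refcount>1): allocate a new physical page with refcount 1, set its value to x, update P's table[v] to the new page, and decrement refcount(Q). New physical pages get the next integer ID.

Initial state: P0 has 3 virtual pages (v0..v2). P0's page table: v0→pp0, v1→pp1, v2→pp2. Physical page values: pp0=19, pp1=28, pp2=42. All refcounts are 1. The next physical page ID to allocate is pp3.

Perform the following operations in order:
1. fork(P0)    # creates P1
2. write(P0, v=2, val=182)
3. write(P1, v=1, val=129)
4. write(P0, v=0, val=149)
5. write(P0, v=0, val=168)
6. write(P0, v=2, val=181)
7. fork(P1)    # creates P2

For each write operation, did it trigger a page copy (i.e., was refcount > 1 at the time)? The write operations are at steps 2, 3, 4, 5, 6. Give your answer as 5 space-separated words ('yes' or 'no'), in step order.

Op 1: fork(P0) -> P1. 3 ppages; refcounts: pp0:2 pp1:2 pp2:2
Op 2: write(P0, v2, 182). refcount(pp2)=2>1 -> COPY to pp3. 4 ppages; refcounts: pp0:2 pp1:2 pp2:1 pp3:1
Op 3: write(P1, v1, 129). refcount(pp1)=2>1 -> COPY to pp4. 5 ppages; refcounts: pp0:2 pp1:1 pp2:1 pp3:1 pp4:1
Op 4: write(P0, v0, 149). refcount(pp0)=2>1 -> COPY to pp5. 6 ppages; refcounts: pp0:1 pp1:1 pp2:1 pp3:1 pp4:1 pp5:1
Op 5: write(P0, v0, 168). refcount(pp5)=1 -> write in place. 6 ppages; refcounts: pp0:1 pp1:1 pp2:1 pp3:1 pp4:1 pp5:1
Op 6: write(P0, v2, 181). refcount(pp3)=1 -> write in place. 6 ppages; refcounts: pp0:1 pp1:1 pp2:1 pp3:1 pp4:1 pp5:1
Op 7: fork(P1) -> P2. 6 ppages; refcounts: pp0:2 pp1:1 pp2:2 pp3:1 pp4:2 pp5:1

yes yes yes no no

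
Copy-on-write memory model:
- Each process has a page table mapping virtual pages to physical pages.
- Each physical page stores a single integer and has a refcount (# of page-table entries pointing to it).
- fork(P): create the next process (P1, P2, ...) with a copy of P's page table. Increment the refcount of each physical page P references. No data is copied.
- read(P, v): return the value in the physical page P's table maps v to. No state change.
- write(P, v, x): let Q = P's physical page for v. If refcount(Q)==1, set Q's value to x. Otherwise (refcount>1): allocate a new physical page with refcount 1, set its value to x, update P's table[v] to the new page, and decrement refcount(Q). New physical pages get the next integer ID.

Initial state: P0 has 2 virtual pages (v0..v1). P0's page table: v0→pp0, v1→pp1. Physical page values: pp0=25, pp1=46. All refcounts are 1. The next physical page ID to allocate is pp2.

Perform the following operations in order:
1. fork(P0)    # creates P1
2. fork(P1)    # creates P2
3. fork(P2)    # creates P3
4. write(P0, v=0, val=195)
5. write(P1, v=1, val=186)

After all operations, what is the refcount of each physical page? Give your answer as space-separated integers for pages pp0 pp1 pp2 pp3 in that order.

Op 1: fork(P0) -> P1. 2 ppages; refcounts: pp0:2 pp1:2
Op 2: fork(P1) -> P2. 2 ppages; refcounts: pp0:3 pp1:3
Op 3: fork(P2) -> P3. 2 ppages; refcounts: pp0:4 pp1:4
Op 4: write(P0, v0, 195). refcount(pp0)=4>1 -> COPY to pp2. 3 ppages; refcounts: pp0:3 pp1:4 pp2:1
Op 5: write(P1, v1, 186). refcount(pp1)=4>1 -> COPY to pp3. 4 ppages; refcounts: pp0:3 pp1:3 pp2:1 pp3:1

Answer: 3 3 1 1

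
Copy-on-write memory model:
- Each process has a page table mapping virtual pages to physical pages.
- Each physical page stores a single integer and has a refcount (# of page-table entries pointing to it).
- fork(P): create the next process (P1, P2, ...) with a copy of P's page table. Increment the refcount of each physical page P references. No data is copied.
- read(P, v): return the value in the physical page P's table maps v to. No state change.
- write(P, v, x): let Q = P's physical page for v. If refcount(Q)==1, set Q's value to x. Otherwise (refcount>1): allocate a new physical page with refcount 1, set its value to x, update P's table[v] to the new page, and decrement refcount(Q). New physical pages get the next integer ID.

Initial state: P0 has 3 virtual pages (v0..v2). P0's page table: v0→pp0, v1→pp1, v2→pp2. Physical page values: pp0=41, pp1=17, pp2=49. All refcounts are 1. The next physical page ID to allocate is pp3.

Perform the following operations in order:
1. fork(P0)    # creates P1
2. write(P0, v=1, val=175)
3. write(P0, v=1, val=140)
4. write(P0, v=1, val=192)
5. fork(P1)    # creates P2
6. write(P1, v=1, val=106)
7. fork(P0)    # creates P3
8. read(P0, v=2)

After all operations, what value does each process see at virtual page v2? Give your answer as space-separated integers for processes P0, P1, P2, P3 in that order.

Answer: 49 49 49 49

Derivation:
Op 1: fork(P0) -> P1. 3 ppages; refcounts: pp0:2 pp1:2 pp2:2
Op 2: write(P0, v1, 175). refcount(pp1)=2>1 -> COPY to pp3. 4 ppages; refcounts: pp0:2 pp1:1 pp2:2 pp3:1
Op 3: write(P0, v1, 140). refcount(pp3)=1 -> write in place. 4 ppages; refcounts: pp0:2 pp1:1 pp2:2 pp3:1
Op 4: write(P0, v1, 192). refcount(pp3)=1 -> write in place. 4 ppages; refcounts: pp0:2 pp1:1 pp2:2 pp3:1
Op 5: fork(P1) -> P2. 4 ppages; refcounts: pp0:3 pp1:2 pp2:3 pp3:1
Op 6: write(P1, v1, 106). refcount(pp1)=2>1 -> COPY to pp4. 5 ppages; refcounts: pp0:3 pp1:1 pp2:3 pp3:1 pp4:1
Op 7: fork(P0) -> P3. 5 ppages; refcounts: pp0:4 pp1:1 pp2:4 pp3:2 pp4:1
Op 8: read(P0, v2) -> 49. No state change.
P0: v2 -> pp2 = 49
P1: v2 -> pp2 = 49
P2: v2 -> pp2 = 49
P3: v2 -> pp2 = 49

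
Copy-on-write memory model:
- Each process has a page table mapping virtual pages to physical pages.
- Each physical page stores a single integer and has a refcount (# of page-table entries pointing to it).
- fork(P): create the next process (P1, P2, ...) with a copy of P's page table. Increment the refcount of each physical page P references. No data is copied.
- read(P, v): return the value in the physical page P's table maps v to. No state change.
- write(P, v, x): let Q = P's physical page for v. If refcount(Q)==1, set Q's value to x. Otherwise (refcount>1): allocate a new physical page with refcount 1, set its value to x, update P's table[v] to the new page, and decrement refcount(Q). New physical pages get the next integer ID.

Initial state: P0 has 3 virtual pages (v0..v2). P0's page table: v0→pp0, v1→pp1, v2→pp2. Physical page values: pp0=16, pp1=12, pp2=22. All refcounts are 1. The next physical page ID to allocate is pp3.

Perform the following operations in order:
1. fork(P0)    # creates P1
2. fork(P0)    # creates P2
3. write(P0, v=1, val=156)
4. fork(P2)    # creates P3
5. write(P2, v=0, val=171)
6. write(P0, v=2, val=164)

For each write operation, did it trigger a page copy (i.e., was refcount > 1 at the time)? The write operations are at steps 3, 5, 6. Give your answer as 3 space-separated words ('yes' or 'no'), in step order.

Op 1: fork(P0) -> P1. 3 ppages; refcounts: pp0:2 pp1:2 pp2:2
Op 2: fork(P0) -> P2. 3 ppages; refcounts: pp0:3 pp1:3 pp2:3
Op 3: write(P0, v1, 156). refcount(pp1)=3>1 -> COPY to pp3. 4 ppages; refcounts: pp0:3 pp1:2 pp2:3 pp3:1
Op 4: fork(P2) -> P3. 4 ppages; refcounts: pp0:4 pp1:3 pp2:4 pp3:1
Op 5: write(P2, v0, 171). refcount(pp0)=4>1 -> COPY to pp4. 5 ppages; refcounts: pp0:3 pp1:3 pp2:4 pp3:1 pp4:1
Op 6: write(P0, v2, 164). refcount(pp2)=4>1 -> COPY to pp5. 6 ppages; refcounts: pp0:3 pp1:3 pp2:3 pp3:1 pp4:1 pp5:1

yes yes yes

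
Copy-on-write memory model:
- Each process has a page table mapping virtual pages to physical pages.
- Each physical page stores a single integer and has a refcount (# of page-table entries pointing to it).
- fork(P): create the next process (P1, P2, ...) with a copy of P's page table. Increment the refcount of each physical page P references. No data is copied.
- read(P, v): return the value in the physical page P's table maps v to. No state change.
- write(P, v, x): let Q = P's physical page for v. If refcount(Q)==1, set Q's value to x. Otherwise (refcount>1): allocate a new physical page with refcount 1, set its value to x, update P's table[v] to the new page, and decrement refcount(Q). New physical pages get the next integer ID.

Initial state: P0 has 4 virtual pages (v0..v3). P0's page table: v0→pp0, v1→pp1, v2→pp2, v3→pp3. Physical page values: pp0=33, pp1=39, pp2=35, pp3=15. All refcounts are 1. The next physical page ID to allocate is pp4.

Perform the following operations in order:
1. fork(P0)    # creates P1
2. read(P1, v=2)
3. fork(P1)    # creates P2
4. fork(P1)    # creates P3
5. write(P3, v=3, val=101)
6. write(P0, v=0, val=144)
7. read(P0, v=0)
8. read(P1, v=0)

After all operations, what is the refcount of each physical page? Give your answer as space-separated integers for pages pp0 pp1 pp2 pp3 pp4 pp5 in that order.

Answer: 3 4 4 3 1 1

Derivation:
Op 1: fork(P0) -> P1. 4 ppages; refcounts: pp0:2 pp1:2 pp2:2 pp3:2
Op 2: read(P1, v2) -> 35. No state change.
Op 3: fork(P1) -> P2. 4 ppages; refcounts: pp0:3 pp1:3 pp2:3 pp3:3
Op 4: fork(P1) -> P3. 4 ppages; refcounts: pp0:4 pp1:4 pp2:4 pp3:4
Op 5: write(P3, v3, 101). refcount(pp3)=4>1 -> COPY to pp4. 5 ppages; refcounts: pp0:4 pp1:4 pp2:4 pp3:3 pp4:1
Op 6: write(P0, v0, 144). refcount(pp0)=4>1 -> COPY to pp5. 6 ppages; refcounts: pp0:3 pp1:4 pp2:4 pp3:3 pp4:1 pp5:1
Op 7: read(P0, v0) -> 144. No state change.
Op 8: read(P1, v0) -> 33. No state change.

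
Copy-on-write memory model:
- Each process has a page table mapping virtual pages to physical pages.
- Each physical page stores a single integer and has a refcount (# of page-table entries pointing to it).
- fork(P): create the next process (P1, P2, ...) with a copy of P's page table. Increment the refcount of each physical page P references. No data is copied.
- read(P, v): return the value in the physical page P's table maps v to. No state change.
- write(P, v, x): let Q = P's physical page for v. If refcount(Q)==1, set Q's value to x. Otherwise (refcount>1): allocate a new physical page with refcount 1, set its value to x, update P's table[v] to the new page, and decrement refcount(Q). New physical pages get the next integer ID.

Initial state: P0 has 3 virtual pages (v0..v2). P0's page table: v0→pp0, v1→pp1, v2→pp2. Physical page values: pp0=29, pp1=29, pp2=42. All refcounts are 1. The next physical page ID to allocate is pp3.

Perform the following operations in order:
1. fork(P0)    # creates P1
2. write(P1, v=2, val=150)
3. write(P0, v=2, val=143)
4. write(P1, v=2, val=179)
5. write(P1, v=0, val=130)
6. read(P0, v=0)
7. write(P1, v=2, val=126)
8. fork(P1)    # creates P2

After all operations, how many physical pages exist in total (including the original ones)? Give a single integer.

Op 1: fork(P0) -> P1. 3 ppages; refcounts: pp0:2 pp1:2 pp2:2
Op 2: write(P1, v2, 150). refcount(pp2)=2>1 -> COPY to pp3. 4 ppages; refcounts: pp0:2 pp1:2 pp2:1 pp3:1
Op 3: write(P0, v2, 143). refcount(pp2)=1 -> write in place. 4 ppages; refcounts: pp0:2 pp1:2 pp2:1 pp3:1
Op 4: write(P1, v2, 179). refcount(pp3)=1 -> write in place. 4 ppages; refcounts: pp0:2 pp1:2 pp2:1 pp3:1
Op 5: write(P1, v0, 130). refcount(pp0)=2>1 -> COPY to pp4. 5 ppages; refcounts: pp0:1 pp1:2 pp2:1 pp3:1 pp4:1
Op 6: read(P0, v0) -> 29. No state change.
Op 7: write(P1, v2, 126). refcount(pp3)=1 -> write in place. 5 ppages; refcounts: pp0:1 pp1:2 pp2:1 pp3:1 pp4:1
Op 8: fork(P1) -> P2. 5 ppages; refcounts: pp0:1 pp1:3 pp2:1 pp3:2 pp4:2

Answer: 5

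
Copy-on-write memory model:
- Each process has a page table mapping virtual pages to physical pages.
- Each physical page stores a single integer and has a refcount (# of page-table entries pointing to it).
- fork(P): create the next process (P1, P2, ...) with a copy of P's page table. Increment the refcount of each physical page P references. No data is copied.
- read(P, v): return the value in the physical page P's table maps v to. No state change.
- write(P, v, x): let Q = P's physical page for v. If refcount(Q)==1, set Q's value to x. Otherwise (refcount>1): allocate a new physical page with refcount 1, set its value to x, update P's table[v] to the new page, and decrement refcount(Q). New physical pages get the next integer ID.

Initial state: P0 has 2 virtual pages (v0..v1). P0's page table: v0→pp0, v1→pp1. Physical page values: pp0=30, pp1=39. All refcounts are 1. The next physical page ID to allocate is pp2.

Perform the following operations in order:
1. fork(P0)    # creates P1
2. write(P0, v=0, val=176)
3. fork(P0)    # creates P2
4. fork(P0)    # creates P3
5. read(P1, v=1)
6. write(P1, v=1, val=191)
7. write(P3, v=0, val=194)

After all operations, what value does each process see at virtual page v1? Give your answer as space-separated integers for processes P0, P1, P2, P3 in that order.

Answer: 39 191 39 39

Derivation:
Op 1: fork(P0) -> P1. 2 ppages; refcounts: pp0:2 pp1:2
Op 2: write(P0, v0, 176). refcount(pp0)=2>1 -> COPY to pp2. 3 ppages; refcounts: pp0:1 pp1:2 pp2:1
Op 3: fork(P0) -> P2. 3 ppages; refcounts: pp0:1 pp1:3 pp2:2
Op 4: fork(P0) -> P3. 3 ppages; refcounts: pp0:1 pp1:4 pp2:3
Op 5: read(P1, v1) -> 39. No state change.
Op 6: write(P1, v1, 191). refcount(pp1)=4>1 -> COPY to pp3. 4 ppages; refcounts: pp0:1 pp1:3 pp2:3 pp3:1
Op 7: write(P3, v0, 194). refcount(pp2)=3>1 -> COPY to pp4. 5 ppages; refcounts: pp0:1 pp1:3 pp2:2 pp3:1 pp4:1
P0: v1 -> pp1 = 39
P1: v1 -> pp3 = 191
P2: v1 -> pp1 = 39
P3: v1 -> pp1 = 39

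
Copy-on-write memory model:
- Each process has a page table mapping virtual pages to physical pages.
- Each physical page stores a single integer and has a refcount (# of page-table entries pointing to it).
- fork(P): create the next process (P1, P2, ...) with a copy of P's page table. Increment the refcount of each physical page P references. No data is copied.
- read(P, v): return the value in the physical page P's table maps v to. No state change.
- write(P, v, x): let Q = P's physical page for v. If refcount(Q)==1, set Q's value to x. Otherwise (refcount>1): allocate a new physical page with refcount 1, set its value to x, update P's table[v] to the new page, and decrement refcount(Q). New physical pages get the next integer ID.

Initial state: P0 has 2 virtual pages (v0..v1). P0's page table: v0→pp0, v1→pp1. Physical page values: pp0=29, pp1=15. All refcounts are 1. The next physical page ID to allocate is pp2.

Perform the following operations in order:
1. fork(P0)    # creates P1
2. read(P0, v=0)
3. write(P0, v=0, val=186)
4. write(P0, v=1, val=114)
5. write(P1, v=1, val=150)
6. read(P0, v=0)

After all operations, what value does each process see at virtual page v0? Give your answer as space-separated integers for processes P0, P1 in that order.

Op 1: fork(P0) -> P1. 2 ppages; refcounts: pp0:2 pp1:2
Op 2: read(P0, v0) -> 29. No state change.
Op 3: write(P0, v0, 186). refcount(pp0)=2>1 -> COPY to pp2. 3 ppages; refcounts: pp0:1 pp1:2 pp2:1
Op 4: write(P0, v1, 114). refcount(pp1)=2>1 -> COPY to pp3. 4 ppages; refcounts: pp0:1 pp1:1 pp2:1 pp3:1
Op 5: write(P1, v1, 150). refcount(pp1)=1 -> write in place. 4 ppages; refcounts: pp0:1 pp1:1 pp2:1 pp3:1
Op 6: read(P0, v0) -> 186. No state change.
P0: v0 -> pp2 = 186
P1: v0 -> pp0 = 29

Answer: 186 29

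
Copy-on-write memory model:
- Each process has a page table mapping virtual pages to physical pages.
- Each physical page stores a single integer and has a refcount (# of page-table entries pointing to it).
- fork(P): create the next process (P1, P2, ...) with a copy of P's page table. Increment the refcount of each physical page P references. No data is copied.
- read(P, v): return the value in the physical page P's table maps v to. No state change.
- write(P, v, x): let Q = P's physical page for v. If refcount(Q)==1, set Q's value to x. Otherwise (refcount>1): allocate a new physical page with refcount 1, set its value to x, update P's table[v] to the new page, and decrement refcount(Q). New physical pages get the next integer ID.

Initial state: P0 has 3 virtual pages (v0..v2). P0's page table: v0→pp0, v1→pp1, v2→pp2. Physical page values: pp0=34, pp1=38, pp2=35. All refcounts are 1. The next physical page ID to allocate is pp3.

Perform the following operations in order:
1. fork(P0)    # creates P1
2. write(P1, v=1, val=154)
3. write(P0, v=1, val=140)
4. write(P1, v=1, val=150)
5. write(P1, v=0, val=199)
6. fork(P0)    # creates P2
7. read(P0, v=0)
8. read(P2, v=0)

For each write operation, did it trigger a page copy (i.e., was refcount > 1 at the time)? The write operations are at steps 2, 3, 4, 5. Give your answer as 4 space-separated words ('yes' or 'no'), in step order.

Op 1: fork(P0) -> P1. 3 ppages; refcounts: pp0:2 pp1:2 pp2:2
Op 2: write(P1, v1, 154). refcount(pp1)=2>1 -> COPY to pp3. 4 ppages; refcounts: pp0:2 pp1:1 pp2:2 pp3:1
Op 3: write(P0, v1, 140). refcount(pp1)=1 -> write in place. 4 ppages; refcounts: pp0:2 pp1:1 pp2:2 pp3:1
Op 4: write(P1, v1, 150). refcount(pp3)=1 -> write in place. 4 ppages; refcounts: pp0:2 pp1:1 pp2:2 pp3:1
Op 5: write(P1, v0, 199). refcount(pp0)=2>1 -> COPY to pp4. 5 ppages; refcounts: pp0:1 pp1:1 pp2:2 pp3:1 pp4:1
Op 6: fork(P0) -> P2. 5 ppages; refcounts: pp0:2 pp1:2 pp2:3 pp3:1 pp4:1
Op 7: read(P0, v0) -> 34. No state change.
Op 8: read(P2, v0) -> 34. No state change.

yes no no yes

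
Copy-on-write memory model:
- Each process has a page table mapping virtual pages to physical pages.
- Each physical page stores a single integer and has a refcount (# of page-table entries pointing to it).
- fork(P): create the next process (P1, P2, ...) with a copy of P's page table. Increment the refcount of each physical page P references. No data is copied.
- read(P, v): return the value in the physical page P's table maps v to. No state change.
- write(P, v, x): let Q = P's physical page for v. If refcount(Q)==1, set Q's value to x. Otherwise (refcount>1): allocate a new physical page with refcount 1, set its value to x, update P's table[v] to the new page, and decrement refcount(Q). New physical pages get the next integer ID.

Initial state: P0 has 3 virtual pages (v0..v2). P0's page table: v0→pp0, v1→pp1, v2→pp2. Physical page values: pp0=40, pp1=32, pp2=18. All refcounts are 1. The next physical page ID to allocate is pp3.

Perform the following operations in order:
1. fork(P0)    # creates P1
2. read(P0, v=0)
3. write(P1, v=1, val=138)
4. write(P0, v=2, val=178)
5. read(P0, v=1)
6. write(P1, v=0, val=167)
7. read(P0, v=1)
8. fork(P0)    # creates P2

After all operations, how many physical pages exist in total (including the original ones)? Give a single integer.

Answer: 6

Derivation:
Op 1: fork(P0) -> P1. 3 ppages; refcounts: pp0:2 pp1:2 pp2:2
Op 2: read(P0, v0) -> 40. No state change.
Op 3: write(P1, v1, 138). refcount(pp1)=2>1 -> COPY to pp3. 4 ppages; refcounts: pp0:2 pp1:1 pp2:2 pp3:1
Op 4: write(P0, v2, 178). refcount(pp2)=2>1 -> COPY to pp4. 5 ppages; refcounts: pp0:2 pp1:1 pp2:1 pp3:1 pp4:1
Op 5: read(P0, v1) -> 32. No state change.
Op 6: write(P1, v0, 167). refcount(pp0)=2>1 -> COPY to pp5. 6 ppages; refcounts: pp0:1 pp1:1 pp2:1 pp3:1 pp4:1 pp5:1
Op 7: read(P0, v1) -> 32. No state change.
Op 8: fork(P0) -> P2. 6 ppages; refcounts: pp0:2 pp1:2 pp2:1 pp3:1 pp4:2 pp5:1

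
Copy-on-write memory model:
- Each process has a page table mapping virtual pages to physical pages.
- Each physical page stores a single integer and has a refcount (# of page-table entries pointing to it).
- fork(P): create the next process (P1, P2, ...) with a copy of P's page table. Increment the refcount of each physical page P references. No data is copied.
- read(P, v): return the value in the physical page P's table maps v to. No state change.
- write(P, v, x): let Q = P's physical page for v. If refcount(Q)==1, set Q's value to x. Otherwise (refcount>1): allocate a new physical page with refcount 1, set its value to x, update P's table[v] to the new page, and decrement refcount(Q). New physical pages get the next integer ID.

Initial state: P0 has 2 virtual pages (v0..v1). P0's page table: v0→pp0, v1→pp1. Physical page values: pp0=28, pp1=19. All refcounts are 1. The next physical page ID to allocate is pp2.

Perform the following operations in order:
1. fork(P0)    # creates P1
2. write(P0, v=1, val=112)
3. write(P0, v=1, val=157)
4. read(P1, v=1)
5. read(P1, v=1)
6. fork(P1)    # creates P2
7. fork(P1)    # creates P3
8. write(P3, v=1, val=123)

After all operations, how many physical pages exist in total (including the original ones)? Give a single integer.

Op 1: fork(P0) -> P1. 2 ppages; refcounts: pp0:2 pp1:2
Op 2: write(P0, v1, 112). refcount(pp1)=2>1 -> COPY to pp2. 3 ppages; refcounts: pp0:2 pp1:1 pp2:1
Op 3: write(P0, v1, 157). refcount(pp2)=1 -> write in place. 3 ppages; refcounts: pp0:2 pp1:1 pp2:1
Op 4: read(P1, v1) -> 19. No state change.
Op 5: read(P1, v1) -> 19. No state change.
Op 6: fork(P1) -> P2. 3 ppages; refcounts: pp0:3 pp1:2 pp2:1
Op 7: fork(P1) -> P3. 3 ppages; refcounts: pp0:4 pp1:3 pp2:1
Op 8: write(P3, v1, 123). refcount(pp1)=3>1 -> COPY to pp3. 4 ppages; refcounts: pp0:4 pp1:2 pp2:1 pp3:1

Answer: 4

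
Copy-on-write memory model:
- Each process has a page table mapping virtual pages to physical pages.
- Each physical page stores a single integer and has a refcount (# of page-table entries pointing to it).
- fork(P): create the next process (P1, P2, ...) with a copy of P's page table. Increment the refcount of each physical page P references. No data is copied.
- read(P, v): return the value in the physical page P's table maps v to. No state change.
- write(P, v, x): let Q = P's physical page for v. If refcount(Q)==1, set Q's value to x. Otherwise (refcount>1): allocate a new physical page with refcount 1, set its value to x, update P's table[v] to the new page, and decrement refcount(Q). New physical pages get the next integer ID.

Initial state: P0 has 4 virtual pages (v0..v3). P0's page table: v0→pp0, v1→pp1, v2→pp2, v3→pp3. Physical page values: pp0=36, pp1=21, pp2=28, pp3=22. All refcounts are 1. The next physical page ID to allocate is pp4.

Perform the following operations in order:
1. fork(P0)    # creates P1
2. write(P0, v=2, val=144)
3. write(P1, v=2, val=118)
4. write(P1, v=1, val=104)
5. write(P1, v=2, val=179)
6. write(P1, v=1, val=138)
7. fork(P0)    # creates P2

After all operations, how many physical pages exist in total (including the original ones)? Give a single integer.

Answer: 6

Derivation:
Op 1: fork(P0) -> P1. 4 ppages; refcounts: pp0:2 pp1:2 pp2:2 pp3:2
Op 2: write(P0, v2, 144). refcount(pp2)=2>1 -> COPY to pp4. 5 ppages; refcounts: pp0:2 pp1:2 pp2:1 pp3:2 pp4:1
Op 3: write(P1, v2, 118). refcount(pp2)=1 -> write in place. 5 ppages; refcounts: pp0:2 pp1:2 pp2:1 pp3:2 pp4:1
Op 4: write(P1, v1, 104). refcount(pp1)=2>1 -> COPY to pp5. 6 ppages; refcounts: pp0:2 pp1:1 pp2:1 pp3:2 pp4:1 pp5:1
Op 5: write(P1, v2, 179). refcount(pp2)=1 -> write in place. 6 ppages; refcounts: pp0:2 pp1:1 pp2:1 pp3:2 pp4:1 pp5:1
Op 6: write(P1, v1, 138). refcount(pp5)=1 -> write in place. 6 ppages; refcounts: pp0:2 pp1:1 pp2:1 pp3:2 pp4:1 pp5:1
Op 7: fork(P0) -> P2. 6 ppages; refcounts: pp0:3 pp1:2 pp2:1 pp3:3 pp4:2 pp5:1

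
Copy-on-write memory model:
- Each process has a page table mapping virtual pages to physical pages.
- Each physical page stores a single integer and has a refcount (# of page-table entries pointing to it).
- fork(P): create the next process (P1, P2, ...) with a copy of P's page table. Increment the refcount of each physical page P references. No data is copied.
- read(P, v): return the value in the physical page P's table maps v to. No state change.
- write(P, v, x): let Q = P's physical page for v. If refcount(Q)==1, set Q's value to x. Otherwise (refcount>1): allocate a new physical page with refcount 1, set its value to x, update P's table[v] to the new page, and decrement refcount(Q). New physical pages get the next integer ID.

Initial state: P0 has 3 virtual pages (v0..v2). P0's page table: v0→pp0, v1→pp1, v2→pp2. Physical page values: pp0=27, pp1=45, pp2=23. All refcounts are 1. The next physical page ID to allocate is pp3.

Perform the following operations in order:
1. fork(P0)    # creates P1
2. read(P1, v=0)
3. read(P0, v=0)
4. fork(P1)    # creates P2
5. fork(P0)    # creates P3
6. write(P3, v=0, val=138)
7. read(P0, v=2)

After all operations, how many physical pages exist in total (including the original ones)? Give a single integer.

Op 1: fork(P0) -> P1. 3 ppages; refcounts: pp0:2 pp1:2 pp2:2
Op 2: read(P1, v0) -> 27. No state change.
Op 3: read(P0, v0) -> 27. No state change.
Op 4: fork(P1) -> P2. 3 ppages; refcounts: pp0:3 pp1:3 pp2:3
Op 5: fork(P0) -> P3. 3 ppages; refcounts: pp0:4 pp1:4 pp2:4
Op 6: write(P3, v0, 138). refcount(pp0)=4>1 -> COPY to pp3. 4 ppages; refcounts: pp0:3 pp1:4 pp2:4 pp3:1
Op 7: read(P0, v2) -> 23. No state change.

Answer: 4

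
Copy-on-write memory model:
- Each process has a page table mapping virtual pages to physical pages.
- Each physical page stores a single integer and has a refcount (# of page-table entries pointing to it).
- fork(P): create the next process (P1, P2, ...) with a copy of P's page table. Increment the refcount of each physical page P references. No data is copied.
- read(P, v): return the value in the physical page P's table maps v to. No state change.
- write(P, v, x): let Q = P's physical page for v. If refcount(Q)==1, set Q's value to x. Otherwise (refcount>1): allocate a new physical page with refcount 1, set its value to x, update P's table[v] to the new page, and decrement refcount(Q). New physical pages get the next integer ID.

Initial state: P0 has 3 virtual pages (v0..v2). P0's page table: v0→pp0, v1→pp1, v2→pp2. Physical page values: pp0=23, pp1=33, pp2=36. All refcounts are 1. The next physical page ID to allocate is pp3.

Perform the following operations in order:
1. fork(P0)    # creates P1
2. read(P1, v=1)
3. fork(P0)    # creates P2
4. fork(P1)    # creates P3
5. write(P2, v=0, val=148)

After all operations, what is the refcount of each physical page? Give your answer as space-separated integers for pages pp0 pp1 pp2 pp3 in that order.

Answer: 3 4 4 1

Derivation:
Op 1: fork(P0) -> P1. 3 ppages; refcounts: pp0:2 pp1:2 pp2:2
Op 2: read(P1, v1) -> 33. No state change.
Op 3: fork(P0) -> P2. 3 ppages; refcounts: pp0:3 pp1:3 pp2:3
Op 4: fork(P1) -> P3. 3 ppages; refcounts: pp0:4 pp1:4 pp2:4
Op 5: write(P2, v0, 148). refcount(pp0)=4>1 -> COPY to pp3. 4 ppages; refcounts: pp0:3 pp1:4 pp2:4 pp3:1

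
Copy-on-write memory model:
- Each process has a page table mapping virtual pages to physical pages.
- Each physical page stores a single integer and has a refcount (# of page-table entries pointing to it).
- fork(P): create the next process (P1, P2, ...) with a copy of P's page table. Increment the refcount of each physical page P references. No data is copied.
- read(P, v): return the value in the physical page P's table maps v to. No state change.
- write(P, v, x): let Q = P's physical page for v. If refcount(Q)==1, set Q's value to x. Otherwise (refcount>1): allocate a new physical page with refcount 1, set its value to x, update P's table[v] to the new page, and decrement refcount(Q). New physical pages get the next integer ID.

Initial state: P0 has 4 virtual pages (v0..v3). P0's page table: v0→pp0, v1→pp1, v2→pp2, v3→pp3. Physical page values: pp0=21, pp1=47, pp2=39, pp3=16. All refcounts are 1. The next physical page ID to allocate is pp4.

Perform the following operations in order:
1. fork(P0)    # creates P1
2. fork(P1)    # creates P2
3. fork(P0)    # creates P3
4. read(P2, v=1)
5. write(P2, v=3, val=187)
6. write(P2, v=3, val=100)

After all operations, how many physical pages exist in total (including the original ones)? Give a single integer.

Op 1: fork(P0) -> P1. 4 ppages; refcounts: pp0:2 pp1:2 pp2:2 pp3:2
Op 2: fork(P1) -> P2. 4 ppages; refcounts: pp0:3 pp1:3 pp2:3 pp3:3
Op 3: fork(P0) -> P3. 4 ppages; refcounts: pp0:4 pp1:4 pp2:4 pp3:4
Op 4: read(P2, v1) -> 47. No state change.
Op 5: write(P2, v3, 187). refcount(pp3)=4>1 -> COPY to pp4. 5 ppages; refcounts: pp0:4 pp1:4 pp2:4 pp3:3 pp4:1
Op 6: write(P2, v3, 100). refcount(pp4)=1 -> write in place. 5 ppages; refcounts: pp0:4 pp1:4 pp2:4 pp3:3 pp4:1

Answer: 5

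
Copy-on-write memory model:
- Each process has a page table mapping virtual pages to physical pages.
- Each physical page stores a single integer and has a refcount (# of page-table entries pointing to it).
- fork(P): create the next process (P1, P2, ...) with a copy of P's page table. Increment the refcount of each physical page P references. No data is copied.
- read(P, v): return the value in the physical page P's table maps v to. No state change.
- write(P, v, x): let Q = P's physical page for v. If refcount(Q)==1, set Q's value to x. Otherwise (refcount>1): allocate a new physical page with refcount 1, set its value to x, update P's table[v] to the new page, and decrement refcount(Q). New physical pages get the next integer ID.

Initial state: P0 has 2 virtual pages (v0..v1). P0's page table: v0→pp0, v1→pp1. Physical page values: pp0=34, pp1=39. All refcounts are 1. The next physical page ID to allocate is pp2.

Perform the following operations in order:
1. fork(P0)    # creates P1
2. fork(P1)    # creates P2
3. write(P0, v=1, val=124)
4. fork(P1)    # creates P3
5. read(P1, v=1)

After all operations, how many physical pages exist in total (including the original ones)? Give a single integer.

Answer: 3

Derivation:
Op 1: fork(P0) -> P1. 2 ppages; refcounts: pp0:2 pp1:2
Op 2: fork(P1) -> P2. 2 ppages; refcounts: pp0:3 pp1:3
Op 3: write(P0, v1, 124). refcount(pp1)=3>1 -> COPY to pp2. 3 ppages; refcounts: pp0:3 pp1:2 pp2:1
Op 4: fork(P1) -> P3. 3 ppages; refcounts: pp0:4 pp1:3 pp2:1
Op 5: read(P1, v1) -> 39. No state change.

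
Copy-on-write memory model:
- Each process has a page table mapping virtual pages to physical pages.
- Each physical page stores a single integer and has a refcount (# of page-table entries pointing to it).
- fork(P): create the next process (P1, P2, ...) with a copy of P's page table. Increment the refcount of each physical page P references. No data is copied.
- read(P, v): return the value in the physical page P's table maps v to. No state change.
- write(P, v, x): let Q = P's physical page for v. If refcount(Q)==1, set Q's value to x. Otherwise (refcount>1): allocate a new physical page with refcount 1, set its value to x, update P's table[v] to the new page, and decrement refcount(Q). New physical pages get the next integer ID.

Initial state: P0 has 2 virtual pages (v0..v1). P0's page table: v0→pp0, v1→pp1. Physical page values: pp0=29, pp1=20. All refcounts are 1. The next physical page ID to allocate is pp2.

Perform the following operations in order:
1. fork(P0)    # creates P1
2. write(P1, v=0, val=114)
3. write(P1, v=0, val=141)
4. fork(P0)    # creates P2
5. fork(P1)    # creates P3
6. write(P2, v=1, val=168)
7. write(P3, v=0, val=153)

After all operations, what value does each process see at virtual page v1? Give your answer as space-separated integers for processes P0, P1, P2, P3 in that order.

Answer: 20 20 168 20

Derivation:
Op 1: fork(P0) -> P1. 2 ppages; refcounts: pp0:2 pp1:2
Op 2: write(P1, v0, 114). refcount(pp0)=2>1 -> COPY to pp2. 3 ppages; refcounts: pp0:1 pp1:2 pp2:1
Op 3: write(P1, v0, 141). refcount(pp2)=1 -> write in place. 3 ppages; refcounts: pp0:1 pp1:2 pp2:1
Op 4: fork(P0) -> P2. 3 ppages; refcounts: pp0:2 pp1:3 pp2:1
Op 5: fork(P1) -> P3. 3 ppages; refcounts: pp0:2 pp1:4 pp2:2
Op 6: write(P2, v1, 168). refcount(pp1)=4>1 -> COPY to pp3. 4 ppages; refcounts: pp0:2 pp1:3 pp2:2 pp3:1
Op 7: write(P3, v0, 153). refcount(pp2)=2>1 -> COPY to pp4. 5 ppages; refcounts: pp0:2 pp1:3 pp2:1 pp3:1 pp4:1
P0: v1 -> pp1 = 20
P1: v1 -> pp1 = 20
P2: v1 -> pp3 = 168
P3: v1 -> pp1 = 20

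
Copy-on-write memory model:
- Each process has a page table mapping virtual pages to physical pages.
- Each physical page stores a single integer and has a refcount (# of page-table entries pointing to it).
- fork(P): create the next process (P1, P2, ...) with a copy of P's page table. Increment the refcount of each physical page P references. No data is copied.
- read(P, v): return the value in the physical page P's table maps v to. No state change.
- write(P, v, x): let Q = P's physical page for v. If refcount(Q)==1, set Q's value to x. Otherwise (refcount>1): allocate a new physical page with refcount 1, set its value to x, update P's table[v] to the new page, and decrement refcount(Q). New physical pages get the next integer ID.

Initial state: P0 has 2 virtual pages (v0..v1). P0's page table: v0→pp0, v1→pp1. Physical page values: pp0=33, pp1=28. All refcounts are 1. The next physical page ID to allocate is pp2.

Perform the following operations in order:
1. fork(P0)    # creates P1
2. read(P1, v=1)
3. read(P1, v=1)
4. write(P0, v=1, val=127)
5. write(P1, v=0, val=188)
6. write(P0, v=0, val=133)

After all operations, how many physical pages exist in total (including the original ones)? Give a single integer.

Op 1: fork(P0) -> P1. 2 ppages; refcounts: pp0:2 pp1:2
Op 2: read(P1, v1) -> 28. No state change.
Op 3: read(P1, v1) -> 28. No state change.
Op 4: write(P0, v1, 127). refcount(pp1)=2>1 -> COPY to pp2. 3 ppages; refcounts: pp0:2 pp1:1 pp2:1
Op 5: write(P1, v0, 188). refcount(pp0)=2>1 -> COPY to pp3. 4 ppages; refcounts: pp0:1 pp1:1 pp2:1 pp3:1
Op 6: write(P0, v0, 133). refcount(pp0)=1 -> write in place. 4 ppages; refcounts: pp0:1 pp1:1 pp2:1 pp3:1

Answer: 4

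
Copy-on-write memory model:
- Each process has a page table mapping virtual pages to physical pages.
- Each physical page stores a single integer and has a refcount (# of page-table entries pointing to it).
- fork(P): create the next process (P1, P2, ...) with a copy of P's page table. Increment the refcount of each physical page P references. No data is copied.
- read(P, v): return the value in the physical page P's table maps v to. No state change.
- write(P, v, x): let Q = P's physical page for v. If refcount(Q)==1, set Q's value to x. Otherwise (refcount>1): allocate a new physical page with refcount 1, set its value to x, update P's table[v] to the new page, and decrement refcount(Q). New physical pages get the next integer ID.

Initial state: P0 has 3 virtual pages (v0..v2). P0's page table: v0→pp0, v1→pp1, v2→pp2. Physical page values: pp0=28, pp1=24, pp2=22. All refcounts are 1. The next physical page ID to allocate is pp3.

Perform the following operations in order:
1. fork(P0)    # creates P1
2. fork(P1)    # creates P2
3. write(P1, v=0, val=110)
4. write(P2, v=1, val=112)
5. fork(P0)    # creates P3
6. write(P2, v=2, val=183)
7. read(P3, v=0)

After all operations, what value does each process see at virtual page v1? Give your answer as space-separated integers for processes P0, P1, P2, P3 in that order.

Answer: 24 24 112 24

Derivation:
Op 1: fork(P0) -> P1. 3 ppages; refcounts: pp0:2 pp1:2 pp2:2
Op 2: fork(P1) -> P2. 3 ppages; refcounts: pp0:3 pp1:3 pp2:3
Op 3: write(P1, v0, 110). refcount(pp0)=3>1 -> COPY to pp3. 4 ppages; refcounts: pp0:2 pp1:3 pp2:3 pp3:1
Op 4: write(P2, v1, 112). refcount(pp1)=3>1 -> COPY to pp4. 5 ppages; refcounts: pp0:2 pp1:2 pp2:3 pp3:1 pp4:1
Op 5: fork(P0) -> P3. 5 ppages; refcounts: pp0:3 pp1:3 pp2:4 pp3:1 pp4:1
Op 6: write(P2, v2, 183). refcount(pp2)=4>1 -> COPY to pp5. 6 ppages; refcounts: pp0:3 pp1:3 pp2:3 pp3:1 pp4:1 pp5:1
Op 7: read(P3, v0) -> 28. No state change.
P0: v1 -> pp1 = 24
P1: v1 -> pp1 = 24
P2: v1 -> pp4 = 112
P3: v1 -> pp1 = 24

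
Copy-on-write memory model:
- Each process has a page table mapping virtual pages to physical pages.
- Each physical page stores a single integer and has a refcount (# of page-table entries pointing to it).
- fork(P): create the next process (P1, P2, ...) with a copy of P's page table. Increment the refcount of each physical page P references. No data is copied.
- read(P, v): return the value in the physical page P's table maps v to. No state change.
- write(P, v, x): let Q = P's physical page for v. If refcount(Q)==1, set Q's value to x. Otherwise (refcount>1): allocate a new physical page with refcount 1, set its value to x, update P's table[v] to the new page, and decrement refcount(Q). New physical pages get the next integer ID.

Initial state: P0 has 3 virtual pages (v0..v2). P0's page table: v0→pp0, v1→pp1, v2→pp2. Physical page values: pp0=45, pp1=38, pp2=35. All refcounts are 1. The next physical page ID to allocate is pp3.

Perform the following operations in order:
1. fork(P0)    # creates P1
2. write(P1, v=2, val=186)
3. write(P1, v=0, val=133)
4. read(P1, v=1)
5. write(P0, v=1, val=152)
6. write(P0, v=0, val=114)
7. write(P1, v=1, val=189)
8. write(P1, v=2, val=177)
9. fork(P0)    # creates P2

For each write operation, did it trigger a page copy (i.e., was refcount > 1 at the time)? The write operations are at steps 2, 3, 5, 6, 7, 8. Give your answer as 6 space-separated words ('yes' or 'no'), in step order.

Op 1: fork(P0) -> P1. 3 ppages; refcounts: pp0:2 pp1:2 pp2:2
Op 2: write(P1, v2, 186). refcount(pp2)=2>1 -> COPY to pp3. 4 ppages; refcounts: pp0:2 pp1:2 pp2:1 pp3:1
Op 3: write(P1, v0, 133). refcount(pp0)=2>1 -> COPY to pp4. 5 ppages; refcounts: pp0:1 pp1:2 pp2:1 pp3:1 pp4:1
Op 4: read(P1, v1) -> 38. No state change.
Op 5: write(P0, v1, 152). refcount(pp1)=2>1 -> COPY to pp5. 6 ppages; refcounts: pp0:1 pp1:1 pp2:1 pp3:1 pp4:1 pp5:1
Op 6: write(P0, v0, 114). refcount(pp0)=1 -> write in place. 6 ppages; refcounts: pp0:1 pp1:1 pp2:1 pp3:1 pp4:1 pp5:1
Op 7: write(P1, v1, 189). refcount(pp1)=1 -> write in place. 6 ppages; refcounts: pp0:1 pp1:1 pp2:1 pp3:1 pp4:1 pp5:1
Op 8: write(P1, v2, 177). refcount(pp3)=1 -> write in place. 6 ppages; refcounts: pp0:1 pp1:1 pp2:1 pp3:1 pp4:1 pp5:1
Op 9: fork(P0) -> P2. 6 ppages; refcounts: pp0:2 pp1:1 pp2:2 pp3:1 pp4:1 pp5:2

yes yes yes no no no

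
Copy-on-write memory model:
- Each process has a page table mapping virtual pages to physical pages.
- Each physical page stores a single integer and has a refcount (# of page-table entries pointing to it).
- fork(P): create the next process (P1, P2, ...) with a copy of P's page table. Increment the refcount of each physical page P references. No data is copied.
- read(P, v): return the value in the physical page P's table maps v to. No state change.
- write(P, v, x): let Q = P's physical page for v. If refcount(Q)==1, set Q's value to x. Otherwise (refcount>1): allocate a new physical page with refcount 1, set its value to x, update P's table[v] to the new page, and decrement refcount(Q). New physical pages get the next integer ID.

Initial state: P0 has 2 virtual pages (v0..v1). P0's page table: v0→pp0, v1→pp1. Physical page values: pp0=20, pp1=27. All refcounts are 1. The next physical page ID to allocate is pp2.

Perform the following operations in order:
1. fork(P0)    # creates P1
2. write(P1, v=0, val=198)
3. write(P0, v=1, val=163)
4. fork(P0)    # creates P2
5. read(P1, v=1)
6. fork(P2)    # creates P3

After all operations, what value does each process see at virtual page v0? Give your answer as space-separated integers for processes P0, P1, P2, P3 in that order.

Answer: 20 198 20 20

Derivation:
Op 1: fork(P0) -> P1. 2 ppages; refcounts: pp0:2 pp1:2
Op 2: write(P1, v0, 198). refcount(pp0)=2>1 -> COPY to pp2. 3 ppages; refcounts: pp0:1 pp1:2 pp2:1
Op 3: write(P0, v1, 163). refcount(pp1)=2>1 -> COPY to pp3. 4 ppages; refcounts: pp0:1 pp1:1 pp2:1 pp3:1
Op 4: fork(P0) -> P2. 4 ppages; refcounts: pp0:2 pp1:1 pp2:1 pp3:2
Op 5: read(P1, v1) -> 27. No state change.
Op 6: fork(P2) -> P3. 4 ppages; refcounts: pp0:3 pp1:1 pp2:1 pp3:3
P0: v0 -> pp0 = 20
P1: v0 -> pp2 = 198
P2: v0 -> pp0 = 20
P3: v0 -> pp0 = 20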